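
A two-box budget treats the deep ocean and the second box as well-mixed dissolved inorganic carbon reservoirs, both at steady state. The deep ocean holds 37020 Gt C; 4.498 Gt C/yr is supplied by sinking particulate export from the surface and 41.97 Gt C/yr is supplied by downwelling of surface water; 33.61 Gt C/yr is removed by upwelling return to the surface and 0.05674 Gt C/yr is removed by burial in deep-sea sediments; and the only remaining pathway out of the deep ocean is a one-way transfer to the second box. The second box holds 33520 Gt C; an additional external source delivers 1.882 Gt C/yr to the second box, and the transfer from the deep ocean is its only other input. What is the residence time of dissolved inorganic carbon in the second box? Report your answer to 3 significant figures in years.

Balance the deep ocean: ΣF_in = 4.498 + 41.97 = 46.468 Gt C/yr.
Transfer to the second box = ΣF_in − (33.61 + 0.05674) = 12.801 Gt C/yr.
Total input to the second box = 12.801 + 1.882 = 14.683 Gt C/yr; at steady state this equals its total output.
τ = M / F = 33520 / 14.683 = 2283 yr.

2280 yr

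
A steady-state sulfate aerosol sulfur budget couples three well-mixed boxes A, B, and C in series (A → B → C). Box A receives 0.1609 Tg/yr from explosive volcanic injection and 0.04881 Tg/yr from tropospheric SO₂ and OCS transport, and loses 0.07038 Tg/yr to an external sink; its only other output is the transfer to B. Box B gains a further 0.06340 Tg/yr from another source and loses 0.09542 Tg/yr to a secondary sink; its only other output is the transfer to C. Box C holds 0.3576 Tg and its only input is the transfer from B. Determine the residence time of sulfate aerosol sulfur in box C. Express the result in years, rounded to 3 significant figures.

Box A: F(A→B) = (0.1609 + 0.04881) − 0.07038 = 0.13933 Tg/yr.
Box B: F(B→C) = (0.13933 + 0.06340) − 0.09542 = 0.10731 Tg/yr.
Box C throughput = its input = 0.10731 Tg/yr; τ = 0.3576 / 0.10731 = 3.332 yr.

3.33 yr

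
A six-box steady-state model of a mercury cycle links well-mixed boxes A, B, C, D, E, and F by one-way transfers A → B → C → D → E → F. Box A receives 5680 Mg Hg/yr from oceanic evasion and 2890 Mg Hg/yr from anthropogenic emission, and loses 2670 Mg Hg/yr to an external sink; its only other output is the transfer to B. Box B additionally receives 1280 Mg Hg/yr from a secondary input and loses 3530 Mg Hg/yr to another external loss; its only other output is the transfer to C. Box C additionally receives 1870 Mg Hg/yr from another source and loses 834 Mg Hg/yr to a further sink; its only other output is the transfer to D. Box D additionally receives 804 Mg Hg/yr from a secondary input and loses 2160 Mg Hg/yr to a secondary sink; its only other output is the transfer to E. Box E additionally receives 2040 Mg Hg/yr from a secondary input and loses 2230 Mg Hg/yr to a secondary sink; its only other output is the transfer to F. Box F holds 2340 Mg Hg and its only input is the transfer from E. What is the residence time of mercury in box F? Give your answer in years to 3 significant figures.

Box A: F(A→B) = (5680 + 2890) − 2670 = 5900.0 Mg Hg/yr.
Box B: F(B→C) = (5900.0 + 1280) − 3530 = 3650.0 Mg Hg/yr.
Box C: F(C→D) = (3650.0 + 1870) − 834 = 4686.0 Mg Hg/yr.
Box D: F(D→E) = (4686.0 + 804) − 2160 = 3330.0 Mg Hg/yr.
Box E: F(E→F) = (3330.0 + 2040) − 2230 = 3140.0 Mg Hg/yr.
Box F throughput = its input = 3140.0 Mg Hg/yr; τ = 2340 / 3140.0 = 0.7452 yr.

0.745 yr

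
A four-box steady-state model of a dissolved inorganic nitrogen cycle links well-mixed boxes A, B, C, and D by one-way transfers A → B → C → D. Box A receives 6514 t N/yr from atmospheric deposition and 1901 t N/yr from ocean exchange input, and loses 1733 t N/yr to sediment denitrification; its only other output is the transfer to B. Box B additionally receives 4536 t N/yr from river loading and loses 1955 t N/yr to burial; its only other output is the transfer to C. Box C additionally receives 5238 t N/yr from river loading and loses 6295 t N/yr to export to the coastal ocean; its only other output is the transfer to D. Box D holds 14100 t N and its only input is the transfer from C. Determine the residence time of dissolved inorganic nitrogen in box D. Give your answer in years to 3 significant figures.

Box A: F(A→B) = (6514 + 1901) − 1733 = 6682.0 t N/yr.
Box B: F(B→C) = (6682.0 + 4536) − 1955 = 9263.0 t N/yr.
Box C: F(C→D) = (9263.0 + 5238) − 6295 = 8206.0 t N/yr.
Box D throughput = its input = 8206.0 t N/yr; τ = 14100 / 8206.0 = 1.718 yr.

1.72 yr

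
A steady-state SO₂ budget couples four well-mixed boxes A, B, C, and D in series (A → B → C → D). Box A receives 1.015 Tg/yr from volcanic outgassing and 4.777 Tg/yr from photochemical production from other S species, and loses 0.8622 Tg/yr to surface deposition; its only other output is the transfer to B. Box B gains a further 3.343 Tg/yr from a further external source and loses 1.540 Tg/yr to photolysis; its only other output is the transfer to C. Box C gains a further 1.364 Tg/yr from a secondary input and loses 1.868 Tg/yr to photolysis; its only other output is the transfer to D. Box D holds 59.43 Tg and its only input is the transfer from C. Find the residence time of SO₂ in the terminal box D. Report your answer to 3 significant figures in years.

Box A: F(A→B) = (1.015 + 4.777) − 0.8622 = 4.9298 Tg/yr.
Box B: F(B→C) = (4.9298 + 3.343) − 1.540 = 6.7328 Tg/yr.
Box C: F(C→D) = (6.7328 + 1.364) − 1.868 = 6.2288 Tg/yr.
Box D throughput = its input = 6.2288 Tg/yr; τ = 59.43 / 6.2288 = 9.541 yr.

9.54 yr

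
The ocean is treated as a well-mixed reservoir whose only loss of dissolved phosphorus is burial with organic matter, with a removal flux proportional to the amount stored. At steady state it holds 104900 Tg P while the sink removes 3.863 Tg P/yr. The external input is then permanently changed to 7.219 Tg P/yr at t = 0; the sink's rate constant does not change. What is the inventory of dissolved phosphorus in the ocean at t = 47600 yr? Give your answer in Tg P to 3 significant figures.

180000 Tg P

The sink rate constant is k = F₀/M₀ = 3.863/104900 = 3.683×10^-5 yr⁻¹.
Solving dM/dt = F₁ − kM with M(0) = M₀ gives M(t) = F₁/k + (M₀ − F₁/k)·e^(−kt).
F₁/k = 7.219/3.683×10^-5 = 196030 Tg P; kt = 3.683×10^-5 × 47600 = 1.753, e^(−kt) = 0.1733.
M(47600) = 196030 + (104900 − 196030) × 0.1733 = 196030 − 15790 = 180240 Tg P.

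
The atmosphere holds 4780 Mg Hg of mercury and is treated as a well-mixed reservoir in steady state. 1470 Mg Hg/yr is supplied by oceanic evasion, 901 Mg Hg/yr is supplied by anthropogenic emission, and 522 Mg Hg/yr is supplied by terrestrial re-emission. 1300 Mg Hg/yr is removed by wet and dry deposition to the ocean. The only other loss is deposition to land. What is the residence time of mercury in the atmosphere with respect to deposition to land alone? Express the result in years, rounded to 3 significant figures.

3.00 yr

At steady state ΣF_in = ΣF_out.
ΣF_in = 1470 + 901 + 522 = 2893.0 Mg Hg/yr.
Deposition to land flux = ΣF_in − (1300) = 2893.0 − 1300 = 1593 Mg Hg/yr.
τ = M / F = 4780 / 1593 = 3.001 yr.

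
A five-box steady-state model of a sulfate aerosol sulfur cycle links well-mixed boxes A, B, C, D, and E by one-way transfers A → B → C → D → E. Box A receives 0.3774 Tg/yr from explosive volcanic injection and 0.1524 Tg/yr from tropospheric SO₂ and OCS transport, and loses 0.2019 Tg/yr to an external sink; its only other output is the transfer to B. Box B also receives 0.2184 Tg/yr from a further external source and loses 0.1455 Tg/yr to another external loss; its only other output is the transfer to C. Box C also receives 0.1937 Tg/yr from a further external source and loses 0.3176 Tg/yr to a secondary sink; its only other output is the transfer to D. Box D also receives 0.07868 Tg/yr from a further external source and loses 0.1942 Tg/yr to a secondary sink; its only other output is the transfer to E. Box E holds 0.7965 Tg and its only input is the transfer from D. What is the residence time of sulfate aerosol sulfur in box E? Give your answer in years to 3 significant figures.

4.94 yr

Box A: F(A→B) = (0.3774 + 0.1524) − 0.2019 = 0.32790 Tg/yr.
Box B: F(B→C) = (0.32790 + 0.2184) − 0.1455 = 0.40080 Tg/yr.
Box C: F(C→D) = (0.40080 + 0.1937) − 0.3176 = 0.27690 Tg/yr.
Box D: F(D→E) = (0.27690 + 0.07868) − 0.1942 = 0.16138 Tg/yr.
Box E throughput = its input = 0.16138 Tg/yr; τ = 0.7965 / 0.16138 = 4.936 yr.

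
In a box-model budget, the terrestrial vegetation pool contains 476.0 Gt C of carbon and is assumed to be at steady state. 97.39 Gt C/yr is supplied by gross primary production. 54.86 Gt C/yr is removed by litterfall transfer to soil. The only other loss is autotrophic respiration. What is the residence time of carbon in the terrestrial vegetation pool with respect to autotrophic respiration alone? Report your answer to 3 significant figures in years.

11.2 yr

At steady state ΣF_in = ΣF_out.
ΣF_in = 97.390 Gt C/yr.
Autotrophic respiration flux = ΣF_in − (54.86) = 97.390 − 54.86 = 42.53 Gt C/yr.
τ = M / F = 476.0 / 42.53 = 11.19 yr.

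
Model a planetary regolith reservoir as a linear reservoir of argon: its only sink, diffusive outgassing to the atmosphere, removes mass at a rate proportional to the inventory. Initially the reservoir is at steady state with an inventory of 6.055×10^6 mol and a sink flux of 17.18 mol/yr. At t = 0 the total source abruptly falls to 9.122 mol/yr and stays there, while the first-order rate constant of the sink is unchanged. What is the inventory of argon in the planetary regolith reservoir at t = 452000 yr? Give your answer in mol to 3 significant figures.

4.00×10^6 mol

The sink rate constant is k = F₀/M₀ = 17.18/6.055×10^6 = 2.837×10^-6 yr⁻¹.
Solving dM/dt = F₁ − kM with M(0) = M₀ gives M(t) = F₁/k + (M₀ − F₁/k)·e^(−kt).
F₁/k = 9.122/2.837×10^-6 = 3.2150×10^6 mol; kt = 2.837×10^-6 × 452000 = 1.282, e^(−kt) = 0.2774.
M(452000) = 3.2150×10^6 + (6.055×10^6 − 3.2150×10^6) × 0.2774 = 3.2150×10^6 + 787700 = 4.0027×10^6 mol.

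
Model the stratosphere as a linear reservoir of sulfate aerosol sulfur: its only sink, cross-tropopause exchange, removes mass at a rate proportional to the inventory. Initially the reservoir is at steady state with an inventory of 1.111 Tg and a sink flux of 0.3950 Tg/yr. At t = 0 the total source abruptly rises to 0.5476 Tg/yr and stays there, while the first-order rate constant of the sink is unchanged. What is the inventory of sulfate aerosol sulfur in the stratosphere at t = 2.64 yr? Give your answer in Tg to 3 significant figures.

1.37 Tg

The sink rate constant is k = F₀/M₀ = 0.3950/1.111 = 0.3555 yr⁻¹.
Solving dM/dt = F₁ − kM with M(0) = M₀ gives M(t) = F₁/k + (M₀ − F₁/k)·e^(−kt).
F₁/k = 0.5476/0.3555 = 1.5402 Tg; kt = 0.3555 × 2.64 = 0.9386, e^(−kt) = 0.3912.
M(2.64) = 1.5402 + (1.111 − 1.5402) × 0.3912 = 1.5402 − 0.1679 = 1.3723 Tg.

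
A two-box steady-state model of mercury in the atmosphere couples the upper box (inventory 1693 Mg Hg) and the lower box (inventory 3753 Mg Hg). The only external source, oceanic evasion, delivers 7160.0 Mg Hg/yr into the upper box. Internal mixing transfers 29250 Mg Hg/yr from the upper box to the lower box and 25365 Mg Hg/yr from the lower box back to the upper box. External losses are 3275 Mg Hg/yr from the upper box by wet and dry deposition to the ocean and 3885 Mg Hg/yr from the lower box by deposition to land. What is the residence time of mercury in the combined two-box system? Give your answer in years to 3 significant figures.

Residence time in the combined system uses the total inventory and the total *external* removal — internal exchanges between the two boxes cancel.
M_total = 1693 + 3753 = 5446.0 Mg Hg.
ΣF_external_out = 3275 + 3885 = 7160.0 Mg Hg/yr.
τ = M_total / ΣF_ext = 5446.0 / 7160.0 = 0.7606 yr.

0.761 yr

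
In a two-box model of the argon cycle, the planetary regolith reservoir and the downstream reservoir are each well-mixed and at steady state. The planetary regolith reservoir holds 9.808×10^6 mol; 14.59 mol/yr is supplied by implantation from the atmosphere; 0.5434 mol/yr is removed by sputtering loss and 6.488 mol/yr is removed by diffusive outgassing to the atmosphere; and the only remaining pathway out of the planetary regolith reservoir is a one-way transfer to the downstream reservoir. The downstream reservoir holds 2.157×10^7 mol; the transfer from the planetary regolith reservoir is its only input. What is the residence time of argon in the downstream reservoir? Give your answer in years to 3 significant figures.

Balance the planetary regolith reservoir: ΣF_in = 14.590 mol/yr.
Transfer to the downstream reservoir = ΣF_in − (0.5434 + 6.488) = 7.5586 mol/yr.
At steady state the output of the downstream reservoir equals its input, 7.5586 mol/yr.
τ = M / F = 2.157×10^7 / 7.5586 = 2.854×10^6 yr.

2.85×10^6 yr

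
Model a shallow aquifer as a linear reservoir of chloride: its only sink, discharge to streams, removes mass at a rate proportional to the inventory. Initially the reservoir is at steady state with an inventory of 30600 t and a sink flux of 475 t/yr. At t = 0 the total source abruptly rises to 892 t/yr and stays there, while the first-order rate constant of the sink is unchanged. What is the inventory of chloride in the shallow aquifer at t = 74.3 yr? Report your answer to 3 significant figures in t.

49000 t

The sink rate constant is k = F₀/M₀ = 475/30600 = 0.01552 yr⁻¹.
Solving dM/dt = F₁ − kM with M(0) = M₀ gives M(t) = F₁/k + (M₀ − F₁/k)·e^(−kt).
F₁/k = 892/0.01552 = 57464 t; kt = 0.01552 × 74.3 = 1.153, e^(−kt) = 0.3156.
M(74.3) = 57464 + (30600 − 57464) × 0.3156 = 57464 − 8478 = 48986 t.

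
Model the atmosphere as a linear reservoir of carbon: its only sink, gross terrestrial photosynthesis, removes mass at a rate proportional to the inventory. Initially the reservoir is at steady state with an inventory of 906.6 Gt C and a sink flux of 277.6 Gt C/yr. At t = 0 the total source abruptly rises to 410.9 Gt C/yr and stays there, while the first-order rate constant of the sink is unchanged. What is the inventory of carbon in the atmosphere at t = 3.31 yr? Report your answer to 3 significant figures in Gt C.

The sink rate constant is k = F₀/M₀ = 277.6/906.6 = 0.3062 yr⁻¹.
Solving dM/dt = F₁ − kM with M(0) = M₀ gives M(t) = F₁/k + (M₀ − F₁/k)·e^(−kt).
F₁/k = 410.9/0.3062 = 1341.9 Gt C; kt = 0.3062 × 3.31 = 1.014, e^(−kt) = 0.3629.
M(3.31) = 1341.9 + (906.6 − 1341.9) × 0.3629 = 1341.9 − 158.0 = 1183.9 Gt C.

1180 Gt C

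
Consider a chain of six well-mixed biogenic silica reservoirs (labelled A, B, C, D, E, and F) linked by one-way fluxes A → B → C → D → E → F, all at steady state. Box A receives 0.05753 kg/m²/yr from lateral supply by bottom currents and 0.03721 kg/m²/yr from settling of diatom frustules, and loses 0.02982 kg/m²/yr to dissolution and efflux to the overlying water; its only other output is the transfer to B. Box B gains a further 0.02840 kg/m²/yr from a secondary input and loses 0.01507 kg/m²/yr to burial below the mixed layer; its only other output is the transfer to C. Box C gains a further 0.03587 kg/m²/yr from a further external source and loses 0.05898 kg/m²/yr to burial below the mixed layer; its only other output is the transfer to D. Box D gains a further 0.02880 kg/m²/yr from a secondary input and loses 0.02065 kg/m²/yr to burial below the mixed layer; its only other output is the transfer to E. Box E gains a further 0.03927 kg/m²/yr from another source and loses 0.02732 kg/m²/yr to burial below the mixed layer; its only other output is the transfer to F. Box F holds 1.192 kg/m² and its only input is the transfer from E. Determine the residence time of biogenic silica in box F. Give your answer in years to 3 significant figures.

15.8 yr

Box A: F(A→B) = (0.05753 + 0.03721) − 0.02982 = 0.064920 kg/m²/yr.
Box B: F(B→C) = (0.064920 + 0.02840) − 0.01507 = 0.078250 kg/m²/yr.
Box C: F(C→D) = (0.078250 + 0.03587) − 0.05898 = 0.055140 kg/m²/yr.
Box D: F(D→E) = (0.055140 + 0.02880) − 0.02065 = 0.063290 kg/m²/yr.
Box E: F(E→F) = (0.063290 + 0.03927) − 0.02732 = 0.075240 kg/m²/yr.
Box F throughput = its input = 0.075240 kg/m²/yr; τ = 1.192 / 0.075240 = 15.84 yr.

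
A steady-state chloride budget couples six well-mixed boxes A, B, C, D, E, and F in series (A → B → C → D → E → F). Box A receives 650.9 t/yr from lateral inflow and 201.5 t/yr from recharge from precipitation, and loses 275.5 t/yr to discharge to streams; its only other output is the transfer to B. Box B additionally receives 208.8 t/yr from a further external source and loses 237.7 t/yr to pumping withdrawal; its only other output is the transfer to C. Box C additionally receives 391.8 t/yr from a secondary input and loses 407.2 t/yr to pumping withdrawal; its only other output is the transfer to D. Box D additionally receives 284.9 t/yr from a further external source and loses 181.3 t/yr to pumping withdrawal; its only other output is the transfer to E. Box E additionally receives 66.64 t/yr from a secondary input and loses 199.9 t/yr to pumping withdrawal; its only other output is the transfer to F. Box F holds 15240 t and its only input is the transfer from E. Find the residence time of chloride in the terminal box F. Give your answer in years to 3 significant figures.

30.3 yr

Box A: F(A→B) = (650.9 + 201.5) − 275.5 = 576.90 t/yr.
Box B: F(B→C) = (576.90 + 208.8) − 237.7 = 548.00 t/yr.
Box C: F(C→D) = (548.00 + 391.8) − 407.2 = 532.60 t/yr.
Box D: F(D→E) = (532.60 + 284.9) − 181.3 = 636.20 t/yr.
Box E: F(E→F) = (636.20 + 66.64) − 199.9 = 502.94 t/yr.
Box F throughput = its input = 502.94 t/yr; τ = 15240 / 502.94 = 30.30 yr.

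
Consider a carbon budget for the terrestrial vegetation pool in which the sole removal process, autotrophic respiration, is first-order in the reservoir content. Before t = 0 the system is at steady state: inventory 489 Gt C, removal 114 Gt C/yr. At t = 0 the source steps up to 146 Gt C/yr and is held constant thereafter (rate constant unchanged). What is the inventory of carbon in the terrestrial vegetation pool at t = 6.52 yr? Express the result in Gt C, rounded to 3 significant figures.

τ = M₀/F₀ = 489/114 = 4.289 yr; rate constant k = 1/τ.
New steady state M_∞ = F₁/k = F₁·τ = 146 × 4.289 = 626.26 Gt C.
M(t) = M_∞ + (M₀ − M_∞)·e^(−t/τ); t/τ = 6.52/4.289 = 1.520, so e^(−t/τ) = 0.2187.
M(t) = 626.26 − 137.3 × 0.2187 = 596.24 Gt C.

596 Gt C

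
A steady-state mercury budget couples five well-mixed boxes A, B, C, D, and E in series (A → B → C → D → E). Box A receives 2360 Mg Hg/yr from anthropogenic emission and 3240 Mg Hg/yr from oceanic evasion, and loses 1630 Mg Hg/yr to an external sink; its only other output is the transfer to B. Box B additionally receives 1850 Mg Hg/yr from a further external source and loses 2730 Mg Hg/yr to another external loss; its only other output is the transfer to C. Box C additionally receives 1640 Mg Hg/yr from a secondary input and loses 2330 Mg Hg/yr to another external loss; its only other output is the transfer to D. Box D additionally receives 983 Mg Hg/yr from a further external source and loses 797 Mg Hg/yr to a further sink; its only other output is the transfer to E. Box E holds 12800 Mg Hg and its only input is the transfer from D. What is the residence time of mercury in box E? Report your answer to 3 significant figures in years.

Box A: F(A→B) = (2360 + 3240) − 1630 = 3970.0 Mg Hg/yr.
Box B: F(B→C) = (3970.0 + 1850) − 2730 = 3090.0 Mg Hg/yr.
Box C: F(C→D) = (3090.0 + 1640) − 2330 = 2400.0 Mg Hg/yr.
Box D: F(D→E) = (2400.0 + 983) − 797 = 2586.0 Mg Hg/yr.
Box E throughput = its input = 2586.0 Mg Hg/yr; τ = 12800 / 2586.0 = 4.950 yr.

4.95 yr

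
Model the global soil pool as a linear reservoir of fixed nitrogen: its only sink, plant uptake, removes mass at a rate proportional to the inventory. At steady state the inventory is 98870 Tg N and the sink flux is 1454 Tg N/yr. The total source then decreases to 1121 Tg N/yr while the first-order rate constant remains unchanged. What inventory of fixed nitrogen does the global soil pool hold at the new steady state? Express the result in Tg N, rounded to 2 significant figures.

Rate constant k = F/M = 1454 / 98870 = 0.01471 yr⁻¹.
At the new steady state, source = k·M_new ⇒ M_new = 1121 / 0.01471 = 76230 Tg N.
(Equivalently M_new = M × F_new/F_old = 98870 × 1121/1454.)

76000 Tg N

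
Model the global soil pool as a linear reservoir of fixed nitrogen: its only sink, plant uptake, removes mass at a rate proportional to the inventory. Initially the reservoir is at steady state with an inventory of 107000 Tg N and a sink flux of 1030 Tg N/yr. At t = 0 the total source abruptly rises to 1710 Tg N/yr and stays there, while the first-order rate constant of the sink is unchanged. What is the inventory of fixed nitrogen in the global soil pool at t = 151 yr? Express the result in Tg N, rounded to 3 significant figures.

The sink rate constant is k = F₀/M₀ = 1030/107000 = 0.009626 yr⁻¹.
Solving dM/dt = F₁ − kM with M(0) = M₀ gives M(t) = F₁/k + (M₀ − F₁/k)·e^(−kt).
F₁/k = 1710/0.009626 = 177640 Tg N; kt = 0.009626 × 151 = 1.454, e^(−kt) = 0.2337.
M(151) = 177640 + (107000 − 177640) × 0.2337 = 177640 − 16510 = 161130 Tg N.

161000 Tg N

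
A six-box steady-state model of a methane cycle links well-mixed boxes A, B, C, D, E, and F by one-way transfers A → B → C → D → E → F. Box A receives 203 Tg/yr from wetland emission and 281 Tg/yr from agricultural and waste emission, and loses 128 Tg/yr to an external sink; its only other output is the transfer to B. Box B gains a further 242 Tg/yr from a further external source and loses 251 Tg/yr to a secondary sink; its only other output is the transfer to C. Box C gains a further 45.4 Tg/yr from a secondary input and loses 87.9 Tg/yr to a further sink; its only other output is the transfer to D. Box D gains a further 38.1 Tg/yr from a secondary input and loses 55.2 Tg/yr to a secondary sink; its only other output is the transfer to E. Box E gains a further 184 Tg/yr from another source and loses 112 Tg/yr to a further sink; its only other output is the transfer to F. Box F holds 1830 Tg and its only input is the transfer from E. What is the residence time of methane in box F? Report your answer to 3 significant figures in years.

Box A: F(A→B) = (203 + 281) − 128 = 356.00 Tg/yr.
Box B: F(B→C) = (356.00 + 242) − 251 = 347.00 Tg/yr.
Box C: F(C→D) = (347.00 + 45.4) − 87.9 = 304.50 Tg/yr.
Box D: F(D→E) = (304.50 + 38.1) − 55.2 = 287.40 Tg/yr.
Box E: F(E→F) = (287.40 + 184) − 112 = 359.40 Tg/yr.
Box F throughput = its input = 359.40 Tg/yr; τ = 1830 / 359.40 = 5.092 yr.

5.09 yr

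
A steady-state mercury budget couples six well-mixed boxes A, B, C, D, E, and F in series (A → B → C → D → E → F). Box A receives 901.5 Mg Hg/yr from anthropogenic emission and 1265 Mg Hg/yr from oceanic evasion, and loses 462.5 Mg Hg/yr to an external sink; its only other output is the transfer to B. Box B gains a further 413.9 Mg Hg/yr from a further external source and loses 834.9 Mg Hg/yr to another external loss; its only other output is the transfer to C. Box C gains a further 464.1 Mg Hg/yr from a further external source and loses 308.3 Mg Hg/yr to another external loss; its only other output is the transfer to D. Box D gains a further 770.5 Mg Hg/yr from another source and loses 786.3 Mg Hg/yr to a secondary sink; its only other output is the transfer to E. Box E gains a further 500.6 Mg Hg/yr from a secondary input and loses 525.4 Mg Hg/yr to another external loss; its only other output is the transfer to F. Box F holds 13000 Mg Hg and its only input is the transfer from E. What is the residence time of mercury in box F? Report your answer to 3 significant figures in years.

Box A: F(A→B) = (901.5 + 1265) − 462.5 = 1704.0 Mg Hg/yr.
Box B: F(B→C) = (1704.0 + 413.9) − 834.9 = 1283.0 Mg Hg/yr.
Box C: F(C→D) = (1283.0 + 464.1) − 308.3 = 1438.8 Mg Hg/yr.
Box D: F(D→E) = (1438.8 + 770.5) − 786.3 = 1423.0 Mg Hg/yr.
Box E: F(E→F) = (1423.0 + 500.6) − 525.4 = 1398.2 Mg Hg/yr.
Box F throughput = its input = 1398.2 Mg Hg/yr; τ = 13000 / 1398.2 = 9.298 yr.

9.30 yr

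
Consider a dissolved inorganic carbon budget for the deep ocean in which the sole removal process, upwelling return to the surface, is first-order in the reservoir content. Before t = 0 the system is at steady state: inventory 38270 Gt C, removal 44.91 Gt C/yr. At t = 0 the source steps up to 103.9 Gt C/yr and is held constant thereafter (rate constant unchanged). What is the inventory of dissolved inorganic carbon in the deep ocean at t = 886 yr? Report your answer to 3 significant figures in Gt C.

Residence time τ = M₀/F₀ = 852.1 yr. The eventual steady state is M_∞ = M₀·(F₁/F₀) = 38270 × 103.9/44.91 = 88538 Gt C.
The anomaly ΔM(t) = M(t) − M_∞ decays as ΔM₀·e^(−t/τ) with ΔM₀ = 38270 − 88538 = −50270 Gt C.
At t = 886 yr, e^(−t/τ) = e^(−1.040) = 0.3536, so ΔM = −17770 Gt C and M = 88538 − 17770 = 70766 Gt C.

70800 Gt C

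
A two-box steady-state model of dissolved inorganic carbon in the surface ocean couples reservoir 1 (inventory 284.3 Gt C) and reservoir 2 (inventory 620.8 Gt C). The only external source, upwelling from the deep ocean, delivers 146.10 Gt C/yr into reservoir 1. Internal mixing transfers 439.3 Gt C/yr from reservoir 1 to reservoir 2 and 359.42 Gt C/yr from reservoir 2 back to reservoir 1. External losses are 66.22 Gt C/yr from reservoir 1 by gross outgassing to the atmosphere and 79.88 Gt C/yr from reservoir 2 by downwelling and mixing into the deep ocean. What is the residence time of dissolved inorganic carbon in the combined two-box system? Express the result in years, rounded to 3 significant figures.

Residence time in the combined system uses the total inventory and the total *external* removal — internal exchanges between the two boxes cancel.
M_total = 284.3 + 620.8 = 905.10 Gt C.
ΣF_external_out = 66.22 + 79.88 = 146.10 Gt C/yr.
τ = M_total / ΣF_ext = 905.10 / 146.10 = 6.195 yr.

6.20 yr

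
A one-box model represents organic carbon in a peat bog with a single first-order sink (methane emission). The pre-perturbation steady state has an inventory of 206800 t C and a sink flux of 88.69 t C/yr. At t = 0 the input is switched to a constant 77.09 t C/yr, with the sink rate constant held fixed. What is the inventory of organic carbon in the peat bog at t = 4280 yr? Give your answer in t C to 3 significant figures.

The sink rate constant is k = F₀/M₀ = 88.69/206800 = 0.0004289 yr⁻¹.
Solving dM/dt = F₁ − kM with M(0) = M₀ gives M(t) = F₁/k + (M₀ − F₁/k)·e^(−kt).
F₁/k = 77.09/0.0004289 = 179750 t C; kt = 0.0004289 × 4280 = 1.836, e^(−kt) = 0.1595.
M(4280) = 179750 + (206800 − 179750) × 0.1595 = 179750 + 4315 = 184070 t C.

184000 t C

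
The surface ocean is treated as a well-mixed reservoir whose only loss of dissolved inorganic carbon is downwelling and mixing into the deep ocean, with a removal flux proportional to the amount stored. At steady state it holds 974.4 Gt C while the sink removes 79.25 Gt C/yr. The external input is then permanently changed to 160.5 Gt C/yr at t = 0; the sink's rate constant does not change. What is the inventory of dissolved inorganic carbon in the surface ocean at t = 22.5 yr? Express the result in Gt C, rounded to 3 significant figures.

The sink rate constant is k = F₀/M₀ = 79.25/974.4 = 0.08133 yr⁻¹.
Solving dM/dt = F₁ − kM with M(0) = M₀ gives M(t) = F₁/k + (M₀ − F₁/k)·e^(−kt).
F₁/k = 160.5/0.08133 = 1973.4 Gt C; kt = 0.08133 × 22.5 = 1.830, e^(−kt) = 0.1604.
M(22.5) = 1973.4 + (974.4 − 1973.4) × 0.1604 = 1973.4 − 160.3 = 1813.1 Gt C.

1810 Gt C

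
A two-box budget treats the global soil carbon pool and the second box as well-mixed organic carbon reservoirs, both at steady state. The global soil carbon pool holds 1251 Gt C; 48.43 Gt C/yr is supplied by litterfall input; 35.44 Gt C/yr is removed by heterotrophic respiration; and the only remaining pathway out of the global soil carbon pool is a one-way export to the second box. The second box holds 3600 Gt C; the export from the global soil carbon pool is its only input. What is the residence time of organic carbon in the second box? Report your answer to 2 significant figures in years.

Balance the global soil carbon pool: ΣF_in = 48.430 Gt C/yr.
Export to the second box = ΣF_in − (35.44) = 12.990 Gt C/yr.
At steady state the output of the second box equals its input, 12.990 Gt C/yr.
τ = M / F = 3600 / 12.990 = 277.1 yr.

280 yr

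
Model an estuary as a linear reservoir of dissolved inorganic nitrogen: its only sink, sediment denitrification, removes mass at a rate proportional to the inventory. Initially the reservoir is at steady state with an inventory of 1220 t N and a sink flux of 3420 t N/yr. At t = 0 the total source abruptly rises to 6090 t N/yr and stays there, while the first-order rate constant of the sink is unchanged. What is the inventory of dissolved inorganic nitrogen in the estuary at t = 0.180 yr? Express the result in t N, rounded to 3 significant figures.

τ = M₀/F₀ = 1220/3420 = 0.3567 yr; rate constant k = 1/τ.
New steady state M_∞ = F₁/k = F₁·τ = 6090 × 0.3567 = 2172.5 t N.
M(t) = M_∞ + (M₀ − M_∞)·e^(−t/τ); t/τ = 0.180/0.3567 = 0.5046, so e^(−t/τ) = 0.6038.
M(t) = 2172.5 − 952.5 × 0.6038 = 1597.4 t N.

1600 t N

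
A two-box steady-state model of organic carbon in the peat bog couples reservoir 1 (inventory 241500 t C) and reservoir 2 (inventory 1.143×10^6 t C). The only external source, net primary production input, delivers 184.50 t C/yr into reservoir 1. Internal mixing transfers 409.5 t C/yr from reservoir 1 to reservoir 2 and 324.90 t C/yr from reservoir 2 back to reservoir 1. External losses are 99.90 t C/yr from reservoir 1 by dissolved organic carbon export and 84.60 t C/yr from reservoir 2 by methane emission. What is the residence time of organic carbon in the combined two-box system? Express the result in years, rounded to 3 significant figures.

7500 yr

Residence time in the combined system uses the total inventory and the total *external* removal — internal exchanges between the two boxes cancel.
M_total = 241500 + 1.143×10^6 = 1.3845×10^6 t C.
ΣF_external_out = 99.90 + 84.60 = 184.50 t C/yr.
τ = M_total / ΣF_ext = 1.3845×10^6 / 184.50 = 7504 yr.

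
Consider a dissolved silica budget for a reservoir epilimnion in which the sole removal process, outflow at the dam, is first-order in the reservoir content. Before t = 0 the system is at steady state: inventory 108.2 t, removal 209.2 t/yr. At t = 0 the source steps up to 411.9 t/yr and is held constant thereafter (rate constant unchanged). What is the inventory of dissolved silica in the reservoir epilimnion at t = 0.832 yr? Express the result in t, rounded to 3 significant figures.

192 t

Residence time τ = M₀/F₀ = 0.5172 yr. The eventual steady state is M_∞ = M₀·(F₁/F₀) = 108.2 × 411.9/209.2 = 213.04 t.
The anomaly ΔM(t) = M(t) − M_∞ decays as ΔM₀·e^(−t/τ) with ΔM₀ = 108.2 − 213.04 = −104.8 t.
At t = 0.832 yr, e^(−t/τ) = e^(−1.609) = 0.2002, so ΔM = −20.98 t and M = 213.04 − 20.98 = 192.05 t.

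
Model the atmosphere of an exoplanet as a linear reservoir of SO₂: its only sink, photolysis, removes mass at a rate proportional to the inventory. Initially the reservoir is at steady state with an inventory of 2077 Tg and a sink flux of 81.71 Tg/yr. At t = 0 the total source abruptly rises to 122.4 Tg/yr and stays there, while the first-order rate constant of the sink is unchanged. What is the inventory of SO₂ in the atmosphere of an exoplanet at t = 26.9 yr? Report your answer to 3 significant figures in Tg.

τ = M₀/F₀ = 2077/81.71 = 25.42 yr; rate constant k = 1/τ.
New steady state M_∞ = F₁/k = F₁·τ = 122.4 × 25.42 = 3111.3 Tg.
M(t) = M_∞ + (M₀ − M_∞)·e^(−t/τ); t/τ = 26.9/25.42 = 1.058, so e^(−t/τ) = 0.3471.
M(t) = 3111.3 − 1034 × 0.3471 = 2752.3 Tg.

2750 Tg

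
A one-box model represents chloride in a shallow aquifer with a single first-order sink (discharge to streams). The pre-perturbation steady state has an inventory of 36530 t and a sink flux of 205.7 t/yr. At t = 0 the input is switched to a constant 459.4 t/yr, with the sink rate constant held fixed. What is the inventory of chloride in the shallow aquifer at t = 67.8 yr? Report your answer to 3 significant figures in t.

50800 t

τ = M₀/F₀ = 36530/205.7 = 177.6 yr; rate constant k = 1/τ.
New steady state M_∞ = F₁/k = F₁·τ = 459.4 × 177.6 = 81584 t.
M(t) = M_∞ + (M₀ − M_∞)·e^(−t/τ); t/τ = 67.8/177.6 = 0.3818, so e^(−t/τ) = 0.6826.
M(t) = 81584 − 45050 × 0.6826 = 50828 t.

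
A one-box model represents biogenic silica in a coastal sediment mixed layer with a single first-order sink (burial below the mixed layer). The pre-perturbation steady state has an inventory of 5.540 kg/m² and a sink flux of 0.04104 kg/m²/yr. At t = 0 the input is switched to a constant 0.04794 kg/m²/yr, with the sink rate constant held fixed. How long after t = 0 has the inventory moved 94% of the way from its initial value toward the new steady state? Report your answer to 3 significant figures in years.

380 yr

τ = M₀/F₀ = 5.540/0.04104 = 135.0 yr.
The remaining gap fraction is e^(−t/τ); 94% covered ⇒ e^(−t/τ) = 0.0600.
t = −τ ln(0.0600) = 135.0 × 2.813 = 379.8 yr.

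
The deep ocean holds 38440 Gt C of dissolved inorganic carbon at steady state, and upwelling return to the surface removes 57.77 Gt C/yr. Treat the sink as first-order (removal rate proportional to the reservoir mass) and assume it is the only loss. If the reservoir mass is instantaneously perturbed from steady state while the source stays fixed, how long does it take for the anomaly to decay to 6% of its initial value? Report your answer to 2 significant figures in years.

For a linear reservoir the anomaly decays as exp(−t/τ) with τ = M/F = 38440/57.77 = 665.4 yr.
exp(−t/τ) = 0.06 ⇒ t = −τ ln(0.06) = 665.4 × 2.813 = 1872 yr.

1900 yr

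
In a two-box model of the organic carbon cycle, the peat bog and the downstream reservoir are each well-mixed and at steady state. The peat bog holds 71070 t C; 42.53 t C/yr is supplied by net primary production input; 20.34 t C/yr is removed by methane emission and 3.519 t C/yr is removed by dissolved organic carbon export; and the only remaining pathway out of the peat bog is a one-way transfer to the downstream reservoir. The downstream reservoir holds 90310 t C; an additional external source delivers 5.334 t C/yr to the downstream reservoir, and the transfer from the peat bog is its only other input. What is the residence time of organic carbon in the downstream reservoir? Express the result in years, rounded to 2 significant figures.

3800 yr

Balance the peat bog: ΣF_in = 42.530 t C/yr.
Transfer to the downstream reservoir = ΣF_in − (20.34 + 3.519) = 18.671 t C/yr.
Total input to the downstream reservoir = 18.671 + 5.334 = 24.005 t C/yr; at steady state this equals its total output.
τ = M / F = 90310 / 24.005 = 3762 yr.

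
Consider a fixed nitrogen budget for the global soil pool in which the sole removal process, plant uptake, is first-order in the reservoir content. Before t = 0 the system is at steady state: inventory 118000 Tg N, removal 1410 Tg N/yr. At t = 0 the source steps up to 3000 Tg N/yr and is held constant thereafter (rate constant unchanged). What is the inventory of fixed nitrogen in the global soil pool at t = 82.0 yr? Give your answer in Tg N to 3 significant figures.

Residence time τ = M₀/F₀ = 83.69 yr. The eventual steady state is M_∞ = M₀·(F₁/F₀) = 118000 × 3000/1410 = 251060 Tg N.
The anomaly ΔM(t) = M(t) − M_∞ decays as ΔM₀·e^(−t/τ) with ΔM₀ = 118000 − 251060 = −133100 Tg N.
At t = 82.0 yr, e^(−t/τ) = e^(−0.9798) = 0.3754, so ΔM = −49950 Tg N and M = 251060 − 49950 = 201120 Tg N.

201000 Tg N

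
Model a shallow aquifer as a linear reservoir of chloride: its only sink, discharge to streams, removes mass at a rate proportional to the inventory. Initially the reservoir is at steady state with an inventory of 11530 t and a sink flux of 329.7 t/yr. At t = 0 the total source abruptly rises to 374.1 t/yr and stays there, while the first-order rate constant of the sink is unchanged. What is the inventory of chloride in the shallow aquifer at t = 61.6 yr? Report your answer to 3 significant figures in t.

Residence time τ = M₀/F₀ = 34.97 yr. The eventual steady state is M_∞ = M₀·(F₁/F₀) = 11530 × 374.1/329.7 = 13083 t.
The anomaly ΔM(t) = M(t) − M_∞ decays as ΔM₀·e^(−t/τ) with ΔM₀ = 11530 − 13083 = −1553 t.
At t = 61.6 yr, e^(−t/τ) = e^(−1.761) = 0.1718, so ΔM = −266.8 t and M = 13083 − 266.8 = 12816 t.

12800 t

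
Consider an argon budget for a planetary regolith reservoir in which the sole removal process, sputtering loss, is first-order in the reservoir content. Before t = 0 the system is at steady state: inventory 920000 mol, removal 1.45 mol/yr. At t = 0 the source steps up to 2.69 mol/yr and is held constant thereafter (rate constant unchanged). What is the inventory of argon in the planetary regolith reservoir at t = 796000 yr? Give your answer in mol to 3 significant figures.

1.48×10^6 mol

The sink rate constant is k = F₀/M₀ = 1.45/920000 = 1.576×10^-6 yr⁻¹.
Solving dM/dt = F₁ − kM with M(0) = M₀ gives M(t) = F₁/k + (M₀ − F₁/k)·e^(−kt).
F₁/k = 2.69/1.576×10^-6 = 1.7068×10^6 mol; kt = 1.576×10^-6 × 796000 = 1.255, e^(−kt) = 0.2852.
M(796000) = 1.7068×10^6 + (920000 − 1.7068×10^6) × 0.2852 = 1.7068×10^6 − 224400 = 1.4824×10^6 mol.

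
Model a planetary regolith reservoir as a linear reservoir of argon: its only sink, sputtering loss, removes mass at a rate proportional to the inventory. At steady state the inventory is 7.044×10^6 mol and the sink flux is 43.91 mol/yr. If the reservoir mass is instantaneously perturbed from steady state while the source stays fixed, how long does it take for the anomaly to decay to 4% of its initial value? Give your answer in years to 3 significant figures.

For a linear reservoir the anomaly decays as exp(−t/τ) with τ = M/F = 7.044×10^6/43.91 = 160400 yr.
exp(−t/τ) = 0.04 ⇒ t = −τ ln(0.04) = 160400 × 3.219 = 516400 yr.

516000 yr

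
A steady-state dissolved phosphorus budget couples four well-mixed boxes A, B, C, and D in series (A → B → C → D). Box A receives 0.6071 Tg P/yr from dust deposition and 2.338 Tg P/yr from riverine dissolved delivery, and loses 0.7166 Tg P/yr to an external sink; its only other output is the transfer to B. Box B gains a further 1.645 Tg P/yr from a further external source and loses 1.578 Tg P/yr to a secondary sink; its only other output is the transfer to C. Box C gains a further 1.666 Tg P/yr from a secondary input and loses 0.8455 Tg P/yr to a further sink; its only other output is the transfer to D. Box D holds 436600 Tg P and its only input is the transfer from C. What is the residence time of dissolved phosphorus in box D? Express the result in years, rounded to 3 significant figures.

Box A: F(A→B) = (0.6071 + 2.338) − 0.7166 = 2.2285 Tg P/yr.
Box B: F(B→C) = (2.2285 + 1.645) − 1.578 = 2.2955 Tg P/yr.
Box C: F(C→D) = (2.2955 + 1.666) − 0.8455 = 3.1160 Tg P/yr.
Box D throughput = its input = 3.1160 Tg P/yr; τ = 436600 / 3.1160 = 140100 yr.

140000 yr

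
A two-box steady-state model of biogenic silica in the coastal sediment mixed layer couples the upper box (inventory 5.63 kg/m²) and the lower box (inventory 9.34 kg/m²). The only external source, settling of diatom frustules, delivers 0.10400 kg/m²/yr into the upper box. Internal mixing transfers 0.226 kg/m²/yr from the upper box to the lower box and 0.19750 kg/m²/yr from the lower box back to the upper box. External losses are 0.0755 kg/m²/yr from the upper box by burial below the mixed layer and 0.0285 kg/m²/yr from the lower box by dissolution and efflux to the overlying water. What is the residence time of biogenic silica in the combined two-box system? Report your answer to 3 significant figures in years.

144 yr

Residence time in the combined system uses the total inventory and the total *external* removal — internal exchanges between the two boxes cancel.
M_total = 5.63 + 9.34 = 14.970 kg/m².
ΣF_external_out = 0.0755 + 0.0285 = 0.10400 kg/m²/yr.
τ = M_total / ΣF_ext = 14.970 / 0.10400 = 143.9 yr.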